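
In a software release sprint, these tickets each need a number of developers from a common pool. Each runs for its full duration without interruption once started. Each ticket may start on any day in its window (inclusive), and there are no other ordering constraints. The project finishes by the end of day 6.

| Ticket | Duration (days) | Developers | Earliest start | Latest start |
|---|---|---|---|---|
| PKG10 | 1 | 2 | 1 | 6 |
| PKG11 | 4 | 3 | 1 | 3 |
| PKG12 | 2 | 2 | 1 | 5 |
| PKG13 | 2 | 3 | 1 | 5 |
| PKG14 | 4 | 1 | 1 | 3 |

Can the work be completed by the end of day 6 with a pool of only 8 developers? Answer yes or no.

Schedule PKG10@1, PKG11@1, PKG12@2, PKG13@5, PKG14@1: d1:6  d2:6  d3:6  d4:4  d5:3  d6:3 — peak 6 ≤ 8.

yes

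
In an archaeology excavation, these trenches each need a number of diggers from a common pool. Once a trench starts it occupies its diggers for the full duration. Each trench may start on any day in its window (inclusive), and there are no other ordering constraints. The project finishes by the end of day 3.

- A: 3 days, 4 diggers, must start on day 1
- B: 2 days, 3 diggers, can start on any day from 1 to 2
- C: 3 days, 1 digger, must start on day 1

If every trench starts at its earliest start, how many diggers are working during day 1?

8

At early start, day 1 has: A, B, C.
Demand: 4 + 3 + 1 = 8.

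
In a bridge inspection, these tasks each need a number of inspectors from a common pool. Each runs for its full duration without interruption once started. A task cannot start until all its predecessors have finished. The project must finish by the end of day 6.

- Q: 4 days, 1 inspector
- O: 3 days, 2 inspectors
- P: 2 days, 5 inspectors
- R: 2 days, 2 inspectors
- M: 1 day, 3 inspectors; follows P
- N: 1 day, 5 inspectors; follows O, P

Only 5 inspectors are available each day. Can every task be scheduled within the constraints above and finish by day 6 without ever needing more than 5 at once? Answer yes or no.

Total inspector-days = 32; over 6 days the average is 32/6 > 5, so some day must exceed 5.

no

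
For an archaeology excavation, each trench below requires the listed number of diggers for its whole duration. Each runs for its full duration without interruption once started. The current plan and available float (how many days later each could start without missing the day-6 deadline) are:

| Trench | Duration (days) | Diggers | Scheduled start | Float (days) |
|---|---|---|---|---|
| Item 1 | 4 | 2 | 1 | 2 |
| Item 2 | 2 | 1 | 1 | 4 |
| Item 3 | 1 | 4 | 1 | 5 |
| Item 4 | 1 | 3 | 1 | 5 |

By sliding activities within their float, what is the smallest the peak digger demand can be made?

4

Early-start (Item 1@1, Item 2@1, Item 3@1, Item 4@1) gives peak 10: d1:10  d2:3  d3:2  d4:2  d5:0  d6:0.
Shift Item 3→5, Item 4→6.
Schedule Item 1@1, Item 2@1, Item 3@5, Item 4@6: d1:3  d2:3  d3:2  d4:2  d5:4  d6:3 — peak 4.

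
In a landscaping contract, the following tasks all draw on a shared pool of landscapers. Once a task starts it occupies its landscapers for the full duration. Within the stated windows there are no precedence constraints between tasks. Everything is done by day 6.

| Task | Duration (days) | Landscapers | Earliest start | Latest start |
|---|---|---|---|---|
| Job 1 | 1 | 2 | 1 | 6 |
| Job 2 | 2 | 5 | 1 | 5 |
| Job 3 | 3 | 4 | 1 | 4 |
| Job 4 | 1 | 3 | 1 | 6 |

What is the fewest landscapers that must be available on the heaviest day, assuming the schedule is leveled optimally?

Early-start (Job 1@1, Job 2@1, Job 3@1, Job 4@1) gives peak 14: d1:14  d2:9  d3:4  d4:0  d5:0  d6:0.
Shift Job 2→2, Job 3→4.
Schedule Job 1@1, Job 2@2, Job 3@4, Job 4@1: d1:5  d2:5  d3:5  d4:4  d5:4  d6:4 — peak 5.
Total landscaper-days = 27 over 6 days ⇒ peak ≥ ⌈27/6⌉ = 5, so 5 is optimal.

5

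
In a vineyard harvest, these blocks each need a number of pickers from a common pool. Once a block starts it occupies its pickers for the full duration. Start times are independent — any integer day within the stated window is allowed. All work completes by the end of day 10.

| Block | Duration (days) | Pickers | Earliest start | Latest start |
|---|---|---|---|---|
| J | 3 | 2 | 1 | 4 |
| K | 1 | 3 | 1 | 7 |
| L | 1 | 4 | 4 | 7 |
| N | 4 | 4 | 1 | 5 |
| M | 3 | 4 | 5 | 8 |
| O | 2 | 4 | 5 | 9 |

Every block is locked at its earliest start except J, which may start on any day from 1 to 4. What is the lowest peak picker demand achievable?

9

J@1: d1:9  d2:6  d3:6  d4:8  d5:8  d6:8  d7:4  d8:0  d9:0  d10:0 → peak 9
J@2: d1:7  d2:6  d3:6  d4:10  d5:8  d6:8  d7:4  d8:0  d9:0  d10:0 → peak 10
J@3: d1:7  d2:4  d3:6  d4:10  d5:10  d6:8  d7:4  d8:0  d9:0  d10:0 → peak 10
J@4: d1:7  d2:4  d3:4  d4:10  d5:10  d6:10  d7:4  d8:0  d9:0  d10:0 → peak 10
Best is J@1, peak 9.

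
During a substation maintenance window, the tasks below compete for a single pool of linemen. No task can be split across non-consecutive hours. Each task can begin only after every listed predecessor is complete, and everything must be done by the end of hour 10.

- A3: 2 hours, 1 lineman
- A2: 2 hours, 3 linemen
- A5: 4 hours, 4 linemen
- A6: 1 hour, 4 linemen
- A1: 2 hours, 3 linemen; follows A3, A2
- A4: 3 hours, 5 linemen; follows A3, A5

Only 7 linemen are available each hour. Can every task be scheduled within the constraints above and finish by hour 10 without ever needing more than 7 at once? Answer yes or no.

Schedule A3@1, A2@1, A5@3, A6@7, A1@3, A4@8: h1:4  h2:4  h3:7  h4:7  h5:4  h6:4  h7:4  h8:5  h9:5  h10:5 — peak 7 ≤ 7.

yes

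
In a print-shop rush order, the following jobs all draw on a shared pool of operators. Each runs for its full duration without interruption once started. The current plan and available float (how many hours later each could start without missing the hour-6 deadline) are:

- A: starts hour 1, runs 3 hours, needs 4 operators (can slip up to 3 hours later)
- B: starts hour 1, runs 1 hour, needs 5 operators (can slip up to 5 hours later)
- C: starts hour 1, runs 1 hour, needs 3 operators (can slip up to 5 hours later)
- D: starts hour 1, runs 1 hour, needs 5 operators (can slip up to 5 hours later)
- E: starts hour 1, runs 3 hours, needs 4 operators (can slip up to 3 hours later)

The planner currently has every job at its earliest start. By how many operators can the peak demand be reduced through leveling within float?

13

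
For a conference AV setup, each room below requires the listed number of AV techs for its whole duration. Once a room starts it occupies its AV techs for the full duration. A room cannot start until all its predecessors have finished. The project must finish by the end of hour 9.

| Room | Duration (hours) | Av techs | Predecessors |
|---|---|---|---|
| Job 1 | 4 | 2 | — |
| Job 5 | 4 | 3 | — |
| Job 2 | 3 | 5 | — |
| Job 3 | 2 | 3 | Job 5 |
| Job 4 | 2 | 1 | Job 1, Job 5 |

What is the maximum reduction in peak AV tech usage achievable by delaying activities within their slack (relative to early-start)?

5

Early-start peak: h1:10  h2:10  h3:10  h4:5  h5:4  h6:4  h7:0  h8:0  h9:0 ⇒ 10.
Leveled (Job 1@1, Job 5@1, Job 2@5, Job 3@8, Job 4@8): h1:5  h2:5  h3:5  h4:5  h5:5  h6:5  h7:5  h8:4  h9:4 ⇒ 5.
Reduction 10 − 5 = 5.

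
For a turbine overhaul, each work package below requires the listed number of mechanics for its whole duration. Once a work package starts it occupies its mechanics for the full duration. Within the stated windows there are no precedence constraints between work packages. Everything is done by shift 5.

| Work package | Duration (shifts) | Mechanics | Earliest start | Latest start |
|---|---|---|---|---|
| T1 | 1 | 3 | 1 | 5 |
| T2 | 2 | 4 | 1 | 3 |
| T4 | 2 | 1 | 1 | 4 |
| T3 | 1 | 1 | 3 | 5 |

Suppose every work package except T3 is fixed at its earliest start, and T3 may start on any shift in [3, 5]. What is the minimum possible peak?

T3@3: s1:8  s2:5  s3:1  s4:0  s5:0 → peak 8
T3@4: s1:8  s2:5  s3:0  s4:1  s5:0 → peak 8
T3@5: s1:8  s2:5  s3:0  s4:0  s5:1 → peak 8
Best is T3@3, peak 8.

8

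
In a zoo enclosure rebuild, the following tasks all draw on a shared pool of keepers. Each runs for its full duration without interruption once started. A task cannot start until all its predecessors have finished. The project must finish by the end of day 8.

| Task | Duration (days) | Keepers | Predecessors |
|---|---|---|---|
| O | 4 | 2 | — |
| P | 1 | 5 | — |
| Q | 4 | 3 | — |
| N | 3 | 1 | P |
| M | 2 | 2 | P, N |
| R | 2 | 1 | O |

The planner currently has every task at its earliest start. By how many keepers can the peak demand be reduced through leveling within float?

4

Early-start peak: d1:10  d2:6  d3:6  d4:6  d5:3  d6:3  d7:0  d8:0 ⇒ 10.
Leveled (O@2, P@1, Q@2, N@2, M@6, R@6): d1:5  d2:6  d3:6  d4:6  d5:5  d6:3  d7:3  d8:0 ⇒ 6.
Reduction 10 − 6 = 4.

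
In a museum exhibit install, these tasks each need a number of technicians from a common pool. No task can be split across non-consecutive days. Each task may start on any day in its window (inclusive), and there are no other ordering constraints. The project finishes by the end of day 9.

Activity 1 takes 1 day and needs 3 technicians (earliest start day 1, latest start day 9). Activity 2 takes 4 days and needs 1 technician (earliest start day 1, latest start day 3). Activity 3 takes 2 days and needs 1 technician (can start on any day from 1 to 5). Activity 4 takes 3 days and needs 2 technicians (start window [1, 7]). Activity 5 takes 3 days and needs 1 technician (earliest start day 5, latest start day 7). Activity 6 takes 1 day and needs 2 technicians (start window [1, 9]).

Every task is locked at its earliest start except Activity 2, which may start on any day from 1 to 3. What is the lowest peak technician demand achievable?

8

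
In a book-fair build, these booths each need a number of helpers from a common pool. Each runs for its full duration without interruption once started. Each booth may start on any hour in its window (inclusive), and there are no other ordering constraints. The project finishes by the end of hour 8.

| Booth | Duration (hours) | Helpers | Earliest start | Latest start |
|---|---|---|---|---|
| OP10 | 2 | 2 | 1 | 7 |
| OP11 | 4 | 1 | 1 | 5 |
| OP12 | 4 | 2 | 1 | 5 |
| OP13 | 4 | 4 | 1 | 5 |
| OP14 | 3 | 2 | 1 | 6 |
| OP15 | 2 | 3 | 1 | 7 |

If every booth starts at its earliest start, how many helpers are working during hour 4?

7

At early start, hour 4 has: OP11, OP12, OP13.
Demand: 1 + 2 + 4 = 7.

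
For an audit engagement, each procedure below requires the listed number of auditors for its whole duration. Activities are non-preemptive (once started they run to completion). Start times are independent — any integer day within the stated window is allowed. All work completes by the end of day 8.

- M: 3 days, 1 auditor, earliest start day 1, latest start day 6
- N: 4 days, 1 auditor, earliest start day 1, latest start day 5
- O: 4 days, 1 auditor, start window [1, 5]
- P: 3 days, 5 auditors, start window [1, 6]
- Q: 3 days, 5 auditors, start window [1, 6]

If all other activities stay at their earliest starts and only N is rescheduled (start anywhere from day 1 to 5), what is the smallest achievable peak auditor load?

N@1: d1:13  d2:13  d3:13  d4:2  d5:0  d6:0  d7:0  d8:0 → peak 13
N@2: d1:12  d2:13  d3:13  d4:2  d5:1  d6:0  d7:0  d8:0 → peak 13
N@3: d1:12  d2:12  d3:13  d4:2  d5:1  d6:1  d7:0  d8:0 → peak 13
N@4: d1:12  d2:12  d3:12  d4:2  d5:1  d6:1  d7:1  d8:0 → peak 12
N@5: d1:12  d2:12  d3:12  d4:1  d5:1  d6:1  d7:1  d8:1 → peak 12
Best is N@4, peak 12.

12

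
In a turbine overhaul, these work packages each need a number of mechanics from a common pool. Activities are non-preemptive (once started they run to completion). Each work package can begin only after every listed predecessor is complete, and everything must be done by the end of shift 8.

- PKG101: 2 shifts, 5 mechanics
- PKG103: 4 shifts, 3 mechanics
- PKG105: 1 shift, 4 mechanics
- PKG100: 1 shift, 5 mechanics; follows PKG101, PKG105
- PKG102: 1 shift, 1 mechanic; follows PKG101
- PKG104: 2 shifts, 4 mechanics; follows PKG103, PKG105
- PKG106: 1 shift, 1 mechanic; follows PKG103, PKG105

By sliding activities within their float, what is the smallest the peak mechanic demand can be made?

8

Early-start (PKG101@1, PKG103@1, PKG105@1, PKG100@3, PKG102@3, PKG104@5, PKG106@5) gives peak 12: s1:12  s2:8  s3:9  s4:3  s5:5  s6:4  s7:0  s8:0.
Shift PKG105→3, PKG100→4.
Schedule PKG101@1, PKG103@1, PKG105@3, PKG100@4, PKG102@3, PKG104@5, PKG106@5: s1:8  s2:8  s3:8  s4:8  s5:5  s6:4  s7:0  s8:0 — peak 8.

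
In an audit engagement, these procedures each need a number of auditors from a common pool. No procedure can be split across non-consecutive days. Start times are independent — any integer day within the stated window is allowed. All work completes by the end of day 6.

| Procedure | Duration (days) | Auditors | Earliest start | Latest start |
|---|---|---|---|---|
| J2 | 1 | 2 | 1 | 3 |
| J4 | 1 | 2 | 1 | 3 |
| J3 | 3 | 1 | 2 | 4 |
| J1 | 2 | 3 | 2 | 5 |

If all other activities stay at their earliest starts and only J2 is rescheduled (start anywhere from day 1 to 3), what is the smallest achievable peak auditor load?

4

J2@1: d1:4  d2:4  d3:4  d4:1  d5:0  d6:0 → peak 4
J2@2: d1:2  d2:6  d3:4  d4:1  d5:0  d6:0 → peak 6
J2@3: d1:2  d2:4  d3:6  d4:1  d5:0  d6:0 → peak 6
Best is J2@1, peak 4.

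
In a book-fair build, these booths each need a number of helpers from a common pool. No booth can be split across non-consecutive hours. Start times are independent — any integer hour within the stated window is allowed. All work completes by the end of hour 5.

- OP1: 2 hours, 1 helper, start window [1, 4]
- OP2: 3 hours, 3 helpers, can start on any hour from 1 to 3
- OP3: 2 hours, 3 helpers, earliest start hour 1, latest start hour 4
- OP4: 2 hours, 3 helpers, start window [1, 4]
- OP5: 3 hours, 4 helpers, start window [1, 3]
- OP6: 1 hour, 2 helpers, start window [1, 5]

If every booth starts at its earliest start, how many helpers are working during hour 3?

7

At early start, hour 3 has: OP2, OP5.
Demand: 3 + 4 = 7.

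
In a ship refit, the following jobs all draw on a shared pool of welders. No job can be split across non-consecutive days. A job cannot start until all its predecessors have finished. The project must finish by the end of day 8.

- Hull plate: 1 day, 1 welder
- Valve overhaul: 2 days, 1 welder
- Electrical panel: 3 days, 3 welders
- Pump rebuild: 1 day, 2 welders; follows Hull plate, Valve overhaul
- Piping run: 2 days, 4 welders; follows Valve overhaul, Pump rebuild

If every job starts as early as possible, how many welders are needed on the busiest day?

5

Early-start schedule: Hull plate@1, Valve overhaul@1, Electrical panel@1, Pump rebuild@3, Piping run@4.
Load per day: day 1: 5, day 2: 4, day 3: 5, day 4: 4, day 5: 4, day 6: 0, day 7: 0, day 8: 0.
Peak is 5.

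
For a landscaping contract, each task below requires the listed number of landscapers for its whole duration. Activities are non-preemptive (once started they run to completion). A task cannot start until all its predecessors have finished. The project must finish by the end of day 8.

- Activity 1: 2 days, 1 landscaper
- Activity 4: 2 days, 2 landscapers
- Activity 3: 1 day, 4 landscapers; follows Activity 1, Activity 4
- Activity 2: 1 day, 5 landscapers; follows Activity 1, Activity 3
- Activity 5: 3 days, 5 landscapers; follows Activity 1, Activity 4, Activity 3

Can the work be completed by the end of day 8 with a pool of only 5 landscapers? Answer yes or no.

yes

Schedule Activity 1@1, Activity 4@1, Activity 3@3, Activity 2@4, Activity 5@5: d1:3  d2:3  d3:4  d4:5  d5:5  d6:5  d7:5  d8:0 — peak 5 ≤ 5.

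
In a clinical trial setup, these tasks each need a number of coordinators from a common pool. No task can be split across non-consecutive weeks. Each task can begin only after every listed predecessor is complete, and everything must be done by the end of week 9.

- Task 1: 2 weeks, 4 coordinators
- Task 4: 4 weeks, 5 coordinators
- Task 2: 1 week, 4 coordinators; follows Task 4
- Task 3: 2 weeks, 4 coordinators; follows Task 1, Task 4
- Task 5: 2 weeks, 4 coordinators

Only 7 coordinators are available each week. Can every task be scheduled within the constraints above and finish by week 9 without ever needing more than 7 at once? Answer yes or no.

no

The minimum achievable peak is 8; 7 < 8, so no feasible schedule stays within the cap.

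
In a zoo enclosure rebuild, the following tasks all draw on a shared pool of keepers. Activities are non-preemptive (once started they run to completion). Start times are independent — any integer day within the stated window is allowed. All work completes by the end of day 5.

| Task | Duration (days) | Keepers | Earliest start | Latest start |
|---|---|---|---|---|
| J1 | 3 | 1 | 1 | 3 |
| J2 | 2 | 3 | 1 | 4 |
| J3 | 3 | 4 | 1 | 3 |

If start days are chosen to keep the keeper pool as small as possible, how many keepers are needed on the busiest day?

5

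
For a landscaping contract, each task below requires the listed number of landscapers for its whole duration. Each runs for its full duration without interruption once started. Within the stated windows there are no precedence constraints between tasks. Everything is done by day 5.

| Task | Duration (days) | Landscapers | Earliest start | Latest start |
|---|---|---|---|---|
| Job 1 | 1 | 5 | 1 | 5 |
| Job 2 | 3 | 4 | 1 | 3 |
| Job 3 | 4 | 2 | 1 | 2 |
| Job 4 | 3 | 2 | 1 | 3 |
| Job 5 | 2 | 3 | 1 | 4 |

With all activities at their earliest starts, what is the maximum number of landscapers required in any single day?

16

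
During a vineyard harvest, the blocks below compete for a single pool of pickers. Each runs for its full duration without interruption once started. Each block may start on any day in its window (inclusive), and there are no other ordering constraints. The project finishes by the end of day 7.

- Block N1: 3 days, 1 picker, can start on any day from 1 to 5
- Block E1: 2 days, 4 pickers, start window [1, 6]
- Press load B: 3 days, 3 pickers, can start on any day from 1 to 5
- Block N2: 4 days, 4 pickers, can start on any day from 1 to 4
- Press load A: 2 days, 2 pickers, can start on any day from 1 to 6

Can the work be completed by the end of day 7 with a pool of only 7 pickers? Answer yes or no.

Schedule Block N1@1, Block E1@1, Press load B@3, Block N2@4, Press load A@1: d1:7  d2:7  d3:4  d4:7  d5:7  d6:4  d7:4 — peak 7 ≤ 7.

yes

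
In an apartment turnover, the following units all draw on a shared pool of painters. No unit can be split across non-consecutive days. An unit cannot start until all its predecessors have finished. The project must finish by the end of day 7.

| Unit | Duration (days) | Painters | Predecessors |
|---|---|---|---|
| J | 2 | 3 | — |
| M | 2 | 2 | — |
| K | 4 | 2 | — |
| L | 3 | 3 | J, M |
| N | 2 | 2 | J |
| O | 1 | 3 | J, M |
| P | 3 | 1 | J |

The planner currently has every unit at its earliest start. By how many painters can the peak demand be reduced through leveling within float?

5

Early-start peak: d1:7  d2:7  d3:11  d4:8  d5:4  d6:0  d7:0 ⇒ 11.
Leveled (J@1, M@1, K@3, L@3, N@6, O@7, P@3): d1:5  d2:5  d3:6  d4:6  d5:6  d6:4  d7:5 ⇒ 6.
Reduction 11 − 6 = 5.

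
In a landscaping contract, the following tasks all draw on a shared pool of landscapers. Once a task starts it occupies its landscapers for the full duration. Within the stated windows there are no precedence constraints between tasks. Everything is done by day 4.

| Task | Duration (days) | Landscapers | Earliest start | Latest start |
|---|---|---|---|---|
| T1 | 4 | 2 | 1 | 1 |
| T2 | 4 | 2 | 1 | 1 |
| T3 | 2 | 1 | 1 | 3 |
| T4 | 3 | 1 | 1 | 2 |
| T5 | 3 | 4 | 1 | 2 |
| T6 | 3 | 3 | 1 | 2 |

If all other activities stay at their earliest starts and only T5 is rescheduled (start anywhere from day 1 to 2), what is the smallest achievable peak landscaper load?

13

T5@1: d1:13  d2:13  d3:12  d4:4 → peak 13
T5@2: d1:9  d2:13  d3:12  d4:8 → peak 13
Best is T5@1, peak 13.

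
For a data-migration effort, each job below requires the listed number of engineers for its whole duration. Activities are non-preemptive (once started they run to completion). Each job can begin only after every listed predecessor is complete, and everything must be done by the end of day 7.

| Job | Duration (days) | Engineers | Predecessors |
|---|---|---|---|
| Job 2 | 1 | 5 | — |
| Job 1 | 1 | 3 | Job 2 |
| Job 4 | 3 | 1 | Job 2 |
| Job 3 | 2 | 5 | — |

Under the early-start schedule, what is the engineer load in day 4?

1

At early start, day 4 has: Job 4.
Demand: 1 = 1.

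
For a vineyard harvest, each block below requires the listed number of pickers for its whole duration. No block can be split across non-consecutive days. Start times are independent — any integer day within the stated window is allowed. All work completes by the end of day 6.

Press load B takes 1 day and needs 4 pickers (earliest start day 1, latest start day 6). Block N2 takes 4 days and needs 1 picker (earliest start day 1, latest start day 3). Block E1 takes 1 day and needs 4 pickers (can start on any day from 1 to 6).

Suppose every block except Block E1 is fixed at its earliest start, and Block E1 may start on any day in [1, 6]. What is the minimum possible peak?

5

Block E1@1: d1:9  d2:1  d3:1  d4:1  d5:0  d6:0 → peak 9
Block E1@2: d1:5  d2:5  d3:1  d4:1  d5:0  d6:0 → peak 5
Block E1@3: d1:5  d2:1  d3:5  d4:1  d5:0  d6:0 → peak 5
Block E1@4: d1:5  d2:1  d3:1  d4:5  d5:0  d6:0 → peak 5
Block E1@5: d1:5  d2:1  d3:1  d4:1  d5:4  d6:0 → peak 5
Block E1@6: d1:5  d2:1  d3:1  d4:1  d5:0  d6:4 → peak 5
Best is Block E1@2, peak 5.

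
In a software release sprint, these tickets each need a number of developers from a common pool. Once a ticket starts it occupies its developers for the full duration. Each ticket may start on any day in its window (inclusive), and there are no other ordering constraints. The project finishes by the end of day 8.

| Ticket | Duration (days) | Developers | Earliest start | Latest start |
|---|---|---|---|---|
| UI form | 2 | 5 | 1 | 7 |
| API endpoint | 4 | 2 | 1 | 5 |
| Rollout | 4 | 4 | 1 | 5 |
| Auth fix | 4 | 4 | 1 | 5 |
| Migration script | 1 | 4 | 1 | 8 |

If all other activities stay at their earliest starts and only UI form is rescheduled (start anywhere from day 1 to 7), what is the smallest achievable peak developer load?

UI form@1: d1:19  d2:15  d3:10  d4:10  d5:0  d6:0  d7:0  d8:0 → peak 19
UI form@2: d1:14  d2:15  d3:15  d4:10  d5:0  d6:0  d7:0  d8:0 → peak 15
UI form@3: d1:14  d2:10  d3:15  d4:15  d5:0  d6:0  d7:0  d8:0 → peak 15
UI form@4: d1:14  d2:10  d3:10  d4:15  d5:5  d6:0  d7:0  d8:0 → peak 15
UI form@5: d1:14  d2:10  d3:10  d4:10  d5:5  d6:5  d7:0  d8:0 → peak 14
UI form@6: d1:14  d2:10  d3:10  d4:10  d5:0  d6:5  d7:5  d8:0 → peak 14
UI form@7: d1:14  d2:10  d3:10  d4:10  d5:0  d6:0  d7:5  d8:5 → peak 14
Best is UI form@5, peak 14.

14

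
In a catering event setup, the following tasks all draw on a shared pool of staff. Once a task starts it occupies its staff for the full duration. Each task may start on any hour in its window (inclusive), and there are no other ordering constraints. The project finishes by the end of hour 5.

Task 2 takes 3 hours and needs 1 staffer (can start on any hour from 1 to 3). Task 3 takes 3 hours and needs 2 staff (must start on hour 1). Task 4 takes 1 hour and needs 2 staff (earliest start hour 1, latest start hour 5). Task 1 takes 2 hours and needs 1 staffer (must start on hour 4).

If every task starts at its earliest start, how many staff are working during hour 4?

At early start, hour 4 has: Task 1.
Demand: 1 = 1.

1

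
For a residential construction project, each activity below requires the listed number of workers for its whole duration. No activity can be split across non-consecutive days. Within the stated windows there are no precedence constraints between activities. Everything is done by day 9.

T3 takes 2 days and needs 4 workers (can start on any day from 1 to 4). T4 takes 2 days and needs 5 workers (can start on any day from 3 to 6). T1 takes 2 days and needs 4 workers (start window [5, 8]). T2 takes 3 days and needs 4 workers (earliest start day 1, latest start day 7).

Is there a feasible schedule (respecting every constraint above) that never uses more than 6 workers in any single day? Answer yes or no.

yes

Schedule T3@1, T4@3, T1@5, T2@7: d1:4  d2:4  d3:5  d4:5  d5:4  d6:4  d7:4  d8:4  d9:4 — peak 5 ≤ 6.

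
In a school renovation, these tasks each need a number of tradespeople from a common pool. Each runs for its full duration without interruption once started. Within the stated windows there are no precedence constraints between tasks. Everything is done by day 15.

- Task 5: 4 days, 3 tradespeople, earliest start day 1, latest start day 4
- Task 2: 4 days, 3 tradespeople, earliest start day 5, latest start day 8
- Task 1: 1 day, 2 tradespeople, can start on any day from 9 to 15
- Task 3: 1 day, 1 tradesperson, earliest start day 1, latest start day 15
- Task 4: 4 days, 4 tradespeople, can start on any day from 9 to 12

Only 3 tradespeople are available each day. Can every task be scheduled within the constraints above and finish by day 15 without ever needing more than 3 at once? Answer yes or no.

no

The minimum achievable peak is 4; 3 < 4, so no feasible schedule stays within the cap.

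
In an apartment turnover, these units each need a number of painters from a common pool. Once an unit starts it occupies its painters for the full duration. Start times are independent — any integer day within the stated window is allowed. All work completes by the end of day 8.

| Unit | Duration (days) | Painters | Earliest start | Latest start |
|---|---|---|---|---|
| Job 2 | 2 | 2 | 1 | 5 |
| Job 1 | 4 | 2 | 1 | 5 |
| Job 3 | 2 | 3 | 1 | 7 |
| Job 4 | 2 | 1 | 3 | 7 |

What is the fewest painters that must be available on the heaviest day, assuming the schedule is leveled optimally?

3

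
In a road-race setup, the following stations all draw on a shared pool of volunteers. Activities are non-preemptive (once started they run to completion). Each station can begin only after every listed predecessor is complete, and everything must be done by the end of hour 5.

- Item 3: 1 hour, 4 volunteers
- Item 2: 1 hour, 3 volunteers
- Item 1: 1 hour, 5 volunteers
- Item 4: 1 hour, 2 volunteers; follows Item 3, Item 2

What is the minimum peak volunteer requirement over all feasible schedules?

5

Early-start (Item 3@1, Item 2@1, Item 1@1, Item 4@2) gives peak 12: h1:12  h2:2  h3:0  h4:0  h5:0.
Shift Item 2→2, Item 1→3, Item 4→4.
Schedule Item 3@1, Item 2@2, Item 1@3, Item 4@4: h1:4  h2:3  h3:5  h4:2  h5:0 — peak 5.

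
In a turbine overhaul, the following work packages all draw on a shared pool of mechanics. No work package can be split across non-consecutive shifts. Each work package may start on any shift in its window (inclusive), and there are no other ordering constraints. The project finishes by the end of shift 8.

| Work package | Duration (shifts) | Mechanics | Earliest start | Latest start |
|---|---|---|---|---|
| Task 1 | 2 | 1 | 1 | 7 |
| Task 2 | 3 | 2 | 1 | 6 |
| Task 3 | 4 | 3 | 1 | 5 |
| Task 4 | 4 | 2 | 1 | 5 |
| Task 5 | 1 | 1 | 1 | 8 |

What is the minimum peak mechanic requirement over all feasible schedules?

Early-start (Task 1@1, Task 2@1, Task 3@1, Task 4@1, Task 5@1) gives peak 9: s1:9  s2:8  s3:7  s4:5  s5:0  s6:0  s7:0  s8:0.
Shift Task 2→5, Task 4→5, Task 5→3.
Schedule Task 1@1, Task 2@5, Task 3@1, Task 4@5, Task 5@3: s1:4  s2:4  s3:4  s4:3  s5:4  s6:4  s7:4  s8:2 — peak 4.
Total mechanic-shifts = 29 over 8 shifts ⇒ peak ≥ ⌈29/8⌉ = 4, so 4 is optimal.

4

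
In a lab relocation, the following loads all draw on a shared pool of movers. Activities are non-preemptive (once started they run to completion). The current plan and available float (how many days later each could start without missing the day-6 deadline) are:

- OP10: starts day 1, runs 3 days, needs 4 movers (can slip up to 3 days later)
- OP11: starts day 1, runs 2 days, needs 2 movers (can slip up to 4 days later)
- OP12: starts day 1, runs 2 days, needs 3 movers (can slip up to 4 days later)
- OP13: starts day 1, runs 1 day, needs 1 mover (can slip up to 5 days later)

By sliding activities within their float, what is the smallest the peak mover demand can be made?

5

Early-start (OP10@1, OP11@1, OP12@1, OP13@1) gives peak 10: d1:10  d2:9  d3:4  d4:0  d5:0  d6:0.
Shift OP11→4, OP12→4.
Schedule OP10@1, OP11@4, OP12@4, OP13@1: d1:5  d2:4  d3:4  d4:5  d5:5  d6:0 — peak 5.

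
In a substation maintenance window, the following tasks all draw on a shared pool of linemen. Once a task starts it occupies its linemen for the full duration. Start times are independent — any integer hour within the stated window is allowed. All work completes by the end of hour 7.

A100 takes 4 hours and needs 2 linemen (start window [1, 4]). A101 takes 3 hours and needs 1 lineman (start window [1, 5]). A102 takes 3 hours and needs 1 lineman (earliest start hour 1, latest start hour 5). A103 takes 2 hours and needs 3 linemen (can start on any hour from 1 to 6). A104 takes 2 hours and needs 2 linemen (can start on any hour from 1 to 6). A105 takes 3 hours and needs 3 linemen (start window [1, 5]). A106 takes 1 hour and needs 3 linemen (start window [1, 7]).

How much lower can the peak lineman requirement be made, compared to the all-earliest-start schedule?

9

Early-start peak: h1:15  h2:12  h3:7  h4:2  h5:0  h6:0  h7:0 ⇒ 15.
Leveled (A100@1, A101@1, A102@1, A103@4, A104@1, A105@5, A106@6): h1:6  h2:6  h3:4  h4:5  h5:6  h6:6  h7:3 ⇒ 6.
Reduction 15 − 6 = 9.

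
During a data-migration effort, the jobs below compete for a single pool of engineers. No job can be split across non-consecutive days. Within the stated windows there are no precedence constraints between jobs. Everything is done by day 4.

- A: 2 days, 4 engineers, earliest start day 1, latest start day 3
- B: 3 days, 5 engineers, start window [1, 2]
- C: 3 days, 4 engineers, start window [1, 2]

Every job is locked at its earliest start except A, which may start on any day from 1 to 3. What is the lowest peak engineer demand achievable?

A@1: d1:13  d2:13  d3:9  d4:0 → peak 13
A@2: d1:9  d2:13  d3:13  d4:0 → peak 13
A@3: d1:9  d2:9  d3:13  d4:4 → peak 13
Best is A@1, peak 13.

13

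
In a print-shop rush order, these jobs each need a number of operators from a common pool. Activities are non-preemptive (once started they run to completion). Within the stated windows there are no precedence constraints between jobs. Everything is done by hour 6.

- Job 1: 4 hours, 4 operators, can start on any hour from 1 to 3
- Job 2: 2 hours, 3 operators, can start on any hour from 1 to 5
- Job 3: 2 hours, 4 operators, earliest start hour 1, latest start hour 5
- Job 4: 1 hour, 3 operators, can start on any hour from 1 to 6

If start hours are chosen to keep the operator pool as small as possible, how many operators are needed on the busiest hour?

Early-start (Job 1@1, Job 2@1, Job 3@1, Job 4@1) gives peak 14: h1:14  h2:11  h3:4  h4:4  h5:0  h6:0.
Shift Job 3→5, Job 4→3.
Schedule Job 1@1, Job 2@1, Job 3@5, Job 4@3: h1:7  h2:7  h3:7  h4:4  h5:4  h6:4 — peak 7.

7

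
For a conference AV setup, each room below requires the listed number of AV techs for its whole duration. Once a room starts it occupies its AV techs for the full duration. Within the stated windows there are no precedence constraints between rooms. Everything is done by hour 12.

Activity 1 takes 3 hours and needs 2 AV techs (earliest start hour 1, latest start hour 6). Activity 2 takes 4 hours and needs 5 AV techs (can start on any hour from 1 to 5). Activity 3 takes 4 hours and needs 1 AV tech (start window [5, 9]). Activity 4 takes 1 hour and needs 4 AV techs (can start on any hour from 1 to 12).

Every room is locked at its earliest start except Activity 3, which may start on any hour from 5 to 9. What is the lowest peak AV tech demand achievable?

11

Activity 3@5: h1:11  h2:7  h3:7  h4:5  h5:1  h6:1  h7:1  h8:1  h9:0  h10:0  h11:0  h12:0 → peak 11
Activity 3@6: h1:11  h2:7  h3:7  h4:5  h5:0  h6:1  h7:1  h8:1  h9:1  h10:0  h11:0  h12:0 → peak 11
Activity 3@7: h1:11  h2:7  h3:7  h4:5  h5:0  h6:0  h7:1  h8:1  h9:1  h10:1  h11:0  h12:0 → peak 11
Activity 3@8: h1:11  h2:7  h3:7  h4:5  h5:0  h6:0  h7:0  h8:1  h9:1  h10:1  h11:1  h12:0 → peak 11
Activity 3@9: h1:11  h2:7  h3:7  h4:5  h5:0  h6:0  h7:0  h8:0  h9:1  h10:1  h11:1  h12:1 → peak 11
Best is Activity 3@5, peak 11.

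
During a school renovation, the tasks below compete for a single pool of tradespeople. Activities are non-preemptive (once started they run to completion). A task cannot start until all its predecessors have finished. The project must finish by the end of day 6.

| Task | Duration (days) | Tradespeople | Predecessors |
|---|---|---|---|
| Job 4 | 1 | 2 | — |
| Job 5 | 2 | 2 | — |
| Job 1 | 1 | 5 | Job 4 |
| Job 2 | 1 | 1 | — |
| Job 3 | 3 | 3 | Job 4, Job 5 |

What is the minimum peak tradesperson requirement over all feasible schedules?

5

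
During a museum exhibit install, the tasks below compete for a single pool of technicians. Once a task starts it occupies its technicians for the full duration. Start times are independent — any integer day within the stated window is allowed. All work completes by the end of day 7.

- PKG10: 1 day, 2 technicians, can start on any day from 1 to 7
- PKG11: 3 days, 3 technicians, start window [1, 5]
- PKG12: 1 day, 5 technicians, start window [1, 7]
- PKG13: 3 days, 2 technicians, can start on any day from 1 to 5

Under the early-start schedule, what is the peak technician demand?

Early-start schedule: PKG10@1, PKG11@1, PKG12@1, PKG13@1.
Load per day: day 1: 12, day 2: 5, day 3: 5, day 4: 0, day 5: 0, day 6: 0, day 7: 0.
Peak is 12.

12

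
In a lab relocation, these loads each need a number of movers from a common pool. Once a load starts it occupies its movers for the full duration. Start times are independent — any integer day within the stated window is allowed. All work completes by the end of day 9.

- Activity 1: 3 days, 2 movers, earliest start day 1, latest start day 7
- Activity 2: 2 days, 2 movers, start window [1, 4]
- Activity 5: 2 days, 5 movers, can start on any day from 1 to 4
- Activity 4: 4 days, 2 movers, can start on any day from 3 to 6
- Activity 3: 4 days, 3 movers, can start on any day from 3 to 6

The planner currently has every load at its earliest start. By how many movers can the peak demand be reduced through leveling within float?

Early-start peak: d1:9  d2:9  d3:7  d4:5  d5:5  d6:5  d7:0  d8:0  d9:0 ⇒ 9.
Leveled (Activity 1@1, Activity 2@1, Activity 5@4, Activity 4@6, Activity 3@6): d1:4  d2:4  d3:2  d4:5  d5:5  d6:5  d7:5  d8:5  d9:5 ⇒ 5.
Reduction 9 − 5 = 4.

4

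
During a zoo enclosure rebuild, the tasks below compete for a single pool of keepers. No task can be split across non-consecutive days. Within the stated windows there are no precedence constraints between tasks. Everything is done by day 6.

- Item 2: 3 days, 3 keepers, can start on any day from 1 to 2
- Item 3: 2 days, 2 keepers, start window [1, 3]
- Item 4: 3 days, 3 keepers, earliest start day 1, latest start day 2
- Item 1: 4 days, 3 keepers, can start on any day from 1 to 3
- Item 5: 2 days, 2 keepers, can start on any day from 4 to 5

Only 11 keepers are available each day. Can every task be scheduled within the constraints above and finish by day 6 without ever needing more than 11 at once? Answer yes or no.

yes

Schedule Item 2@1, Item 3@1, Item 4@1, Item 1@3, Item 5@4: d1:8  d2:8  d3:9  d4:5  d5:5  d6:3 — peak 9 ≤ 11.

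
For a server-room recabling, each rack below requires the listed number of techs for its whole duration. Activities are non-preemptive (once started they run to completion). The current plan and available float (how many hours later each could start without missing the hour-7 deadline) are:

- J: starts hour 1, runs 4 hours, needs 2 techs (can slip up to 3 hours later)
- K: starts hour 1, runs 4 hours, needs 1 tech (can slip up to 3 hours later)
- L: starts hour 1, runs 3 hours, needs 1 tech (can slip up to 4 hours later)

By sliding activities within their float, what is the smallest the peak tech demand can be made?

3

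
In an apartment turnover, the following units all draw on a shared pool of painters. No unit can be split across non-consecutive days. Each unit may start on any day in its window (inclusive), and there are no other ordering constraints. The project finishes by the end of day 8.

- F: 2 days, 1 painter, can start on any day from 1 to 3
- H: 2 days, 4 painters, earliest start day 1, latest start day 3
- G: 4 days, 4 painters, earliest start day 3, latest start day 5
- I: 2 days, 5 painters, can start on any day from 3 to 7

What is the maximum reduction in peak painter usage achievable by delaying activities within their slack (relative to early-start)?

Early-start peak: d1:5  d2:5  d3:9  d4:9  d5:4  d6:4  d7:0  d8:0 ⇒ 9.
Leveled (F@1, H@1, G@3, I@7): d1:5  d2:5  d3:4  d4:4  d5:4  d6:4  d7:5  d8:5 ⇒ 5.
Reduction 9 − 5 = 4.

4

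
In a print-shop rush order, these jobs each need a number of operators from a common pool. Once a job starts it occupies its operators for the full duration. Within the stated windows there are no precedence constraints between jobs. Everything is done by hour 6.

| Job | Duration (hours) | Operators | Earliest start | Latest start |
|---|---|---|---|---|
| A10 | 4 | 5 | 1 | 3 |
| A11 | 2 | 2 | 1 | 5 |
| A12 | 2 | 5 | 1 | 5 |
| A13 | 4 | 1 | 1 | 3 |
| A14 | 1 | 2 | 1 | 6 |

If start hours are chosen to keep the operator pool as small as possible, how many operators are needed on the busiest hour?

Early-start (A10@1, A11@1, A12@1, A13@1, A14@1) gives peak 15: h1:15  h2:13  h3:6  h4:6  h5:0  h6:0.
Shift A12→5, A14→3.
Schedule A10@1, A11@1, A12@5, A13@1, A14@3: h1:8  h2:8  h3:8  h4:6  h5:5  h6:5 — peak 8.

8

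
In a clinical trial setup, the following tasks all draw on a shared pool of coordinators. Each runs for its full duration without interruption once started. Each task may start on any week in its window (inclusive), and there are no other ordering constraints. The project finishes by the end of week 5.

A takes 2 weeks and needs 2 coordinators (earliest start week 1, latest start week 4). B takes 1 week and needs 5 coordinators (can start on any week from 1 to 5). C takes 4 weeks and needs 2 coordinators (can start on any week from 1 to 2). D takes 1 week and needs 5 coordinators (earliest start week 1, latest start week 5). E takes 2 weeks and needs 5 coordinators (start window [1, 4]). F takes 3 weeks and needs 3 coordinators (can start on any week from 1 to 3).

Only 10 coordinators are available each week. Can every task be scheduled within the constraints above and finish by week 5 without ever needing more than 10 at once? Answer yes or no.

yes

Schedule A@1, B@1, C@1, D@2, E@3, F@3: w1:9  w2:9  w3:10  w4:10  w5:3 — peak 10 ≤ 10.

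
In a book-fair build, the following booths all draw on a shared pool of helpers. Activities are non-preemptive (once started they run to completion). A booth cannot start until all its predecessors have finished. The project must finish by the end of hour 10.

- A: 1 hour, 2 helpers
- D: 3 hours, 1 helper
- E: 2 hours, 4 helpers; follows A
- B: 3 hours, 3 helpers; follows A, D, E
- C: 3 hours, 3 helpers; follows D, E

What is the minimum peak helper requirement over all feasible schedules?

Early-start (A@1, D@1, E@2, B@4, C@4) gives peak 6: h1:3  h2:5  h3:5  h4:6  h5:6  h6:6  h7:0  h8:0  h9:0  h10:0.
Shift C→7.
Schedule A@1, D@1, E@2, B@4, C@7: h1:3  h2:5  h3:5  h4:3  h5:3  h6:3  h7:3  h8:3  h9:3  h10:0 — peak 5.

5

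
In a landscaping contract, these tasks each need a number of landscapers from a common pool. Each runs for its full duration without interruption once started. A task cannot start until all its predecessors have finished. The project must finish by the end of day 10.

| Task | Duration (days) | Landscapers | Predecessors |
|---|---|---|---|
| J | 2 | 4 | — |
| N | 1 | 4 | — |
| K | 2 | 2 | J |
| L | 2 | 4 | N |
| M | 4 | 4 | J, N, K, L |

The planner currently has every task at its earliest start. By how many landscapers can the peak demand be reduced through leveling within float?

2

Early-start peak: d1:8  d2:8  d3:6  d4:2  d5:4  d6:4  d7:4  d8:4  d9:0  d10:0 ⇒ 8.
Leveled (J@1, N@3, K@3, L@4, M@6): d1:4  d2:4  d3:6  d4:6  d5:4  d6:4  d7:4  d8:4  d9:4  d10:0 ⇒ 6.
Reduction 8 − 6 = 2.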